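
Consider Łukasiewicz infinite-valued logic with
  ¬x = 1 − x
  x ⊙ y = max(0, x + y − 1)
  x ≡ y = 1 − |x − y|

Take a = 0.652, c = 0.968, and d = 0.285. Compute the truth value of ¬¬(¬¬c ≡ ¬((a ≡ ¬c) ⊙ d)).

0.968

¬c = 1 − 0.968 = 0.032
¬¬c = 1 − 0.032 = 0.968
a ≡ ¬c = 1 − |0.652 − 0.032| = 1 − 0.620 = 0.380
(a ≡ ¬c) ⊙ d = max(0, 0.380 + 0.285 − 1) = max(0, -0.335) = 0.000
¬((a ≡ ¬c) ⊙ d) = 1 − 0.000 = 1.000
¬¬c ≡ ¬((a ≡ ¬c) ⊙ d) = 1 − |0.968 − 1.000| = 1 − 0.032 = 0.968
¬(¬¬c ≡ ¬((a ≡ ¬c) ⊙ d)) = 1 − 0.968 = 0.032
¬¬(¬¬c ≡ ¬((a ≡ ¬c) ⊙ d)) = 1 − 0.032 = 0.968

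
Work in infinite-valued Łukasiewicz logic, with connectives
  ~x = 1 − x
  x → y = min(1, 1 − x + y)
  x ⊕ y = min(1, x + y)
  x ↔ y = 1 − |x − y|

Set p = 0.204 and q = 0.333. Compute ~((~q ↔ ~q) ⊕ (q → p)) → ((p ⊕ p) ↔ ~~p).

1.000

~q = 1 − 0.333 = 0.667
~q ↔ ~q = 1 − |0.667 − 0.667| = 1 − 0.000 = 1.000
q → p = min(1, 1 − 0.333 + 0.204) = min(1, 0.871) = 0.871
(~q ↔ ~q) ⊕ (q → p) = min(1, 1.000 + 0.871) = min(1, 1.871) = 1.000
~((~q ↔ ~q) ⊕ (q → p)) = 1 − 1.000 = 0.000
p ⊕ p = min(1, 0.204 + 0.204) = min(1, 0.408) = 0.408
~p = 1 − 0.204 = 0.796
~~p = 1 − 0.796 = 0.204
(p ⊕ p) ↔ ~~p = 1 − |0.408 − 0.204| = 1 − 0.204 = 0.796
~((~q ↔ ~q) ⊕ (q → p)) → ((p ⊕ p) ↔ ~~p) = min(1, 1 − 0.000 + 0.796) = min(1, 1.796) = 1.000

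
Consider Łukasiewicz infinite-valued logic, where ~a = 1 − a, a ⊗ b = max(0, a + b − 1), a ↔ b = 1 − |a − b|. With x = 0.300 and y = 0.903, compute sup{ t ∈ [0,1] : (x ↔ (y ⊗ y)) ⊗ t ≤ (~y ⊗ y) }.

y ⊗ y = max(0, 0.903 + 0.903 − 1) = max(0, 0.806) = 0.806
x ↔ (y ⊗ y) = 1 − |0.300 − 0.806| = 1 − 0.506 = 0.494
So the left factor is x ↔ (y ⊗ y) = 0.494.
~y = 1 − 0.903 = 0.097
~y ⊗ y = max(0, 0.097 + 0.903 − 1) = max(0, 0.000) = 0.000
So the right-hand bound is ~y ⊗ y = 0.000.
The residuum of the Łukasiewicz t-norm gives the supremum: min(1, 1 − 0.494 + 0.000).
1 − 0.494 + 0.000 = 0.506, so t = min(1, 0.506) = 0.506.
Check: 0.494 ⊗ 0.506 = max(0, 0.000) = 0.000 ≤ 0.000.

0.506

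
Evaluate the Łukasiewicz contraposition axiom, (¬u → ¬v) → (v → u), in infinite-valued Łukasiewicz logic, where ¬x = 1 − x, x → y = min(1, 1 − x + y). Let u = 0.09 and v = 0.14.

¬u = 1 − 0.09 = 0.91
¬v = 1 − 0.14 = 0.86
¬u → ¬v = min(1, 1 − 0.91 + 0.86) = min(1, 0.95) = 0.95
v → u = min(1, 1 − 0.14 + 0.09) = min(1, 0.95) = 0.95
(¬u → ¬v) → (v → u) = min(1, 1 − 0.95 + 0.95) = min(1, 1.00) = 1.00
(As expected: an axiom of Ł∞, always 1.)

1.00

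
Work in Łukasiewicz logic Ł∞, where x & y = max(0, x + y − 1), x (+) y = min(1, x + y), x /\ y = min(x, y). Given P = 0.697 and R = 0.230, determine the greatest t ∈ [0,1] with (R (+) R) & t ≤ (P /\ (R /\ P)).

R (+) R = min(1, 0.230 + 0.230) = min(1, 0.460) = 0.460
So the left factor is R (+) R = 0.460.
R /\ P = min(0.230, 0.697) = 0.230
P /\ (R /\ P) = min(0.697, 0.230) = 0.230
So the right-hand bound is P /\ (R /\ P) = 0.230.
The residuum of the Łukasiewicz t-norm gives the supremum: min(1, 1 − 0.460 + 0.230).
1 − 0.460 + 0.230 = 0.770, so t = min(1, 0.770) = 0.770.
Check: 0.460 & 0.770 = max(0, 0.230) = 0.230 ≤ 0.230.

0.770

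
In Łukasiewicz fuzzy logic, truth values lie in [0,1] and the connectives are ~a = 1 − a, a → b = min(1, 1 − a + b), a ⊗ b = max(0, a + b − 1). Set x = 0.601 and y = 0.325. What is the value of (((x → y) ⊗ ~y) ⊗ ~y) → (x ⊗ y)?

x → y = min(1, 1 − 0.601 + 0.325) = min(1, 0.724) = 0.724
~y = 1 − 0.325 = 0.675
(x → y) ⊗ ~y = max(0, 0.724 + 0.675 − 1) = max(0, 0.399) = 0.399
((x → y) ⊗ ~y) ⊗ ~y = max(0, 0.399 + 0.675 − 1) = max(0, 0.074) = 0.074
x ⊗ y = max(0, 0.601 + 0.325 − 1) = max(0, -0.074) = 0.000
(((x → y) ⊗ ~y) ⊗ ~y) → (x ⊗ y) = min(1, 1 − 0.074 + 0.000) = min(1, 0.926) = 0.926

0.926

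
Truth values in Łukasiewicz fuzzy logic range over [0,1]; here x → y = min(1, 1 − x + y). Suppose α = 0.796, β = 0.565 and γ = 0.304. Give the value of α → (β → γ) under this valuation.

β → γ = min(1, 1 − 0.565 + 0.304) = min(1, 0.739) = 0.739
α → (β → γ) = min(1, 1 − 0.796 + 0.739) = min(1, 0.943) = 0.943

0.943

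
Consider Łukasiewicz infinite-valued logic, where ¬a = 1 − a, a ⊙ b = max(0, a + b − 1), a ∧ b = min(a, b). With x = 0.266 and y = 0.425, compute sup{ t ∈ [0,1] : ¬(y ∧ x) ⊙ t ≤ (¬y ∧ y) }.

0.691

y ∧ x = min(0.425, 0.266) = 0.266
¬(y ∧ x) = 1 − 0.266 = 0.734
So the left factor is ¬(y ∧ x) = 0.734.
¬y = 1 − 0.425 = 0.575
¬y ∧ y = min(0.575, 0.425) = 0.425
So the right-hand bound is ¬y ∧ y = 0.425.
The residuum of the Łukasiewicz t-norm gives the supremum: min(1, 1 − 0.734 + 0.425).
1 − 0.734 + 0.425 = 0.691, so t = min(1, 0.691) = 0.691.
Check: 0.734 ⊙ 0.691 = max(0, 0.425) = 0.425 ≤ 0.425.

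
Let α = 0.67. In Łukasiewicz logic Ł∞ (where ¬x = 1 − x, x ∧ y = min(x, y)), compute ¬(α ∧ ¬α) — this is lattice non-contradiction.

¬α = 1 − 0.67 = 0.33
α ∧ ¬α = min(0.67, 0.33) = 0.33
¬(α ∧ ¬α) = 1 − 0.33 = 0.67
(The value 0.67 < 1 shows this instance is not satisfied; not a Ł∞-tautology — its value is 1 − min(a, 1−a).)

0.67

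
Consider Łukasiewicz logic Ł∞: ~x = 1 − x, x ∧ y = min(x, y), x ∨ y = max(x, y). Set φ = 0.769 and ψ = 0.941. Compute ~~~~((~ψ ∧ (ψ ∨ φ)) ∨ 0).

0.059

~ψ = 1 − 0.941 = 0.059
ψ ∨ φ = max(0.941, 0.769) = 0.941
~ψ ∧ (ψ ∨ φ) = min(0.059, 0.941) = 0.059
(~ψ ∧ (ψ ∨ φ)) ∨ 0 = max(0.059, 0.000) = 0.059
~((~ψ ∧ (ψ ∨ φ)) ∨ 0) = 1 − 0.059 = 0.941
~~((~ψ ∧ (ψ ∨ φ)) ∨ 0) = 1 − 0.941 = 0.059
~~~((~ψ ∧ (ψ ∨ φ)) ∨ 0) = 1 − 0.059 = 0.941
~~~~((~ψ ∧ (ψ ∨ φ)) ∨ 0) = 1 − 0.941 = 0.059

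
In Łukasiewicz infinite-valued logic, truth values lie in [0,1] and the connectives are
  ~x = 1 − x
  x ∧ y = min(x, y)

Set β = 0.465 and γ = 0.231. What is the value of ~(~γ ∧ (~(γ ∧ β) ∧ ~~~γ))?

~γ = 1 − 0.231 = 0.769
γ ∧ β = min(0.231, 0.465) = 0.231
~(γ ∧ β) = 1 − 0.231 = 0.769
~~γ = 1 − 0.769 = 0.231
~~~γ = 1 − 0.231 = 0.769
~(γ ∧ β) ∧ ~~~γ = min(0.769, 0.769) = 0.769
~γ ∧ (~(γ ∧ β) ∧ ~~~γ) = min(0.769, 0.769) = 0.769
~(~γ ∧ (~(γ ∧ β) ∧ ~~~γ)) = 1 − 0.769 = 0.231

0.231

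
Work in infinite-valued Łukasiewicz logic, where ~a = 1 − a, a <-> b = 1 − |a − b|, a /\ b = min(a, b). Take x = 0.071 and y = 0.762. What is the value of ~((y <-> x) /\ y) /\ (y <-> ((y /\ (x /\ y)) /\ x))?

y <-> x = 1 − |0.762 − 0.071| = 1 − 0.691 = 0.309
(y <-> x) /\ y = min(0.309, 0.762) = 0.309
~((y <-> x) /\ y) = 1 − 0.309 = 0.691
x /\ y = min(0.071, 0.762) = 0.071
y /\ (x /\ y) = min(0.762, 0.071) = 0.071
(y /\ (x /\ y)) /\ x = min(0.071, 0.071) = 0.071
y <-> ((y /\ (x /\ y)) /\ x) = 1 − |0.762 − 0.071| = 1 − 0.691 = 0.309
~((y <-> x) /\ y) /\ (y <-> ((y /\ (x /\ y)) /\ x)) = min(0.691, 0.309) = 0.309

0.309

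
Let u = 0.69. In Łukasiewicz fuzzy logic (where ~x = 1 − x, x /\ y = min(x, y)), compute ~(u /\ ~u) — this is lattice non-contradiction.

~u = 1 − 0.69 = 0.31
u /\ ~u = min(0.69, 0.31) = 0.31
~(u /\ ~u) = 1 − 0.31 = 0.69
(The value 0.69 < 1 shows this instance is not satisfied; not a Ł∞-tautology — its value is 1 − min(a, 1−a).)

0.69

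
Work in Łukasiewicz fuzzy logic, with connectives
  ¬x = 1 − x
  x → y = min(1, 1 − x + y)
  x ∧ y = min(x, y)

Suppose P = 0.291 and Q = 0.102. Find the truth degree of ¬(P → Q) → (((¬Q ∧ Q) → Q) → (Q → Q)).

1.000

P → Q = min(1, 1 − 0.291 + 0.102) = min(1, 0.811) = 0.811
¬(P → Q) = 1 − 0.811 = 0.189
¬Q = 1 − 0.102 = 0.898
¬Q ∧ Q = min(0.898, 0.102) = 0.102
(¬Q ∧ Q) → Q = min(1, 1 − 0.102 + 0.102) = min(1, 1.000) = 1.000
Q → Q = min(1, 1 − 0.102 + 0.102) = min(1, 1.000) = 1.000
((¬Q ∧ Q) → Q) → (Q → Q) = min(1, 1 − 1.000 + 1.000) = min(1, 1.000) = 1.000
¬(P → Q) → (((¬Q ∧ Q) → Q) → (Q → Q)) = min(1, 1 − 0.189 + 1.000) = min(1, 1.811) = 1.000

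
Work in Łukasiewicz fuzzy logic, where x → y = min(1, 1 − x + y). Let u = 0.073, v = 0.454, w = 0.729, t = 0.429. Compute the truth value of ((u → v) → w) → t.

0.700

u → v = min(1, 1 − 0.073 + 0.454) = min(1, 1.381) = 1.000
(u → v) → w = min(1, 1 − 1.000 + 0.729) = min(1, 0.729) = 0.729
((u → v) → w) → t = min(1, 1 − 0.729 + 0.429) = min(1, 0.700) = 0.700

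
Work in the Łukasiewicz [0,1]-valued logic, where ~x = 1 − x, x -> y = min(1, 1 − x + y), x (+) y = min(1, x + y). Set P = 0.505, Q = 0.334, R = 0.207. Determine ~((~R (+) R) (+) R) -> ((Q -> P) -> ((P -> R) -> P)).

1.000

~R = 1 − 0.207 = 0.793
~R (+) R = min(1, 0.793 + 0.207) = min(1, 1.000) = 1.000
(~R (+) R) (+) R = min(1, 1.000 + 0.207) = min(1, 1.207) = 1.000
~((~R (+) R) (+) R) = 1 − 1.000 = 0.000
Q -> P = min(1, 1 − 0.334 + 0.505) = min(1, 1.171) = 1.000
P -> R = min(1, 1 − 0.505 + 0.207) = min(1, 0.702) = 0.702
(P -> R) -> P = min(1, 1 − 0.702 + 0.505) = min(1, 0.803) = 0.803
(Q -> P) -> ((P -> R) -> P) = min(1, 1 − 1.000 + 0.803) = min(1, 0.803) = 0.803
~((~R (+) R) (+) R) -> ((Q -> P) -> ((P -> R) -> P)) = min(1, 1 − 0.000 + 0.803) = min(1, 1.803) = 1.000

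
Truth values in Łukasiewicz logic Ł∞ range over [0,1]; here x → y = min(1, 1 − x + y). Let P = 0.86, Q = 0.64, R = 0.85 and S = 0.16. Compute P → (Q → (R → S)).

0.81

R → S = min(1, 1 − 0.85 + 0.16) = min(1, 0.31) = 0.31
Q → (R → S) = min(1, 1 − 0.64 + 0.31) = min(1, 0.67) = 0.67
P → (Q → (R → S)) = min(1, 1 − 0.86 + 0.67) = min(1, 0.81) = 0.81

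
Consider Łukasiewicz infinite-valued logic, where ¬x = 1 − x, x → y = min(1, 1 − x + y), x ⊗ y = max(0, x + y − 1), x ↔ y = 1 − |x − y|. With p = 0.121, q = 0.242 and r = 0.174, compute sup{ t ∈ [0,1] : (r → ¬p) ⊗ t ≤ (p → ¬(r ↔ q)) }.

0.947

¬p = 1 − 0.121 = 0.879
r → ¬p = min(1, 1 − 0.174 + 0.879) = min(1, 1.705) = 1.000
So the left factor is r → ¬p = 1.000.
r ↔ q = 1 − |0.174 − 0.242| = 1 − 0.068 = 0.932
¬(r ↔ q) = 1 − 0.932 = 0.068
p → ¬(r ↔ q) = min(1, 1 − 0.121 + 0.068) = min(1, 0.947) = 0.947
So the right-hand bound is p → ¬(r ↔ q) = 0.947.
The residuum of the Łukasiewicz t-norm gives the supremum: min(1, 1 − 1.000 + 0.947).
1 − 1.000 + 0.947 = 0.947, so t = min(1, 0.947) = 0.947.
Check: 1.000 ⊗ 0.947 = max(0, 0.947) = 0.947 ≤ 0.947.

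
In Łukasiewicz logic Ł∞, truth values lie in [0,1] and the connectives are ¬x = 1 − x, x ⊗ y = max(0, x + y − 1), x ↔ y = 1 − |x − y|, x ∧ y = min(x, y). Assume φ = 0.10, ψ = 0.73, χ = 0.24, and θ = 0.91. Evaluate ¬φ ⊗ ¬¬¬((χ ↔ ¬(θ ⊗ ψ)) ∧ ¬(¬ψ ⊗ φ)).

¬φ = 1 − 0.10 = 0.90
θ ⊗ ψ = max(0, 0.91 + 0.73 − 1) = max(0, 0.64) = 0.64
¬(θ ⊗ ψ) = 1 − 0.64 = 0.36
χ ↔ ¬(θ ⊗ ψ) = 1 − |0.24 − 0.36| = 1 − 0.12 = 0.88
¬ψ = 1 − 0.73 = 0.27
¬ψ ⊗ φ = max(0, 0.27 + 0.10 − 1) = max(0, -0.63) = 0.00
¬(¬ψ ⊗ φ) = 1 − 0.00 = 1.00
(χ ↔ ¬(θ ⊗ ψ)) ∧ ¬(¬ψ ⊗ φ) = min(0.88, 1.00) = 0.88
¬((χ ↔ ¬(θ ⊗ ψ)) ∧ ¬(¬ψ ⊗ φ)) = 1 − 0.88 = 0.12
¬¬((χ ↔ ¬(θ ⊗ ψ)) ∧ ¬(¬ψ ⊗ φ)) = 1 − 0.12 = 0.88
¬¬¬((χ ↔ ¬(θ ⊗ ψ)) ∧ ¬(¬ψ ⊗ φ)) = 1 − 0.88 = 0.12
¬φ ⊗ ¬¬¬((χ ↔ ¬(θ ⊗ ψ)) ∧ ¬(¬ψ ⊗ φ)) = max(0, 0.90 + 0.12 − 1) = max(0, 0.02) = 0.02

0.02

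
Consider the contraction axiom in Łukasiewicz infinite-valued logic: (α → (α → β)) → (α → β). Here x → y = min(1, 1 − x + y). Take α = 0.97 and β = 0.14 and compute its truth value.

0.97

α → β = min(1, 1 − 0.97 + 0.14) = min(1, 0.17) = 0.17
α → (α → β) = min(1, 1 − 0.97 + 0.17) = min(1, 0.20) = 0.20
(α → (α → β)) → (α → β) = min(1, 1 − 0.20 + 0.17) = min(1, 0.97) = 0.97
(The value 0.97 < 1 shows this instance is not satisfied; fails in Ł∞ (the t-norm is not idempotent).)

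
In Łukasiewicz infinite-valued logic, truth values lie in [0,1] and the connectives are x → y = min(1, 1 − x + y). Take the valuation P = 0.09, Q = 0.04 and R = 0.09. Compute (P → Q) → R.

0.14

P → Q = min(1, 1 − 0.09 + 0.04) = min(1, 0.95) = 0.95
(P → Q) → R = min(1, 1 − 0.95 + 0.09) = min(1, 0.14) = 0.14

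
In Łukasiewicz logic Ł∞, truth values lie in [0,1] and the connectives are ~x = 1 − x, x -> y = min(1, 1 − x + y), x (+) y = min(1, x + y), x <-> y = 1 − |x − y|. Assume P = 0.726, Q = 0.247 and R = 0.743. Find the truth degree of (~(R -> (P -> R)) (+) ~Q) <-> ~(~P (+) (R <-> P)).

P -> R = min(1, 1 − 0.726 + 0.743) = min(1, 1.017) = 1.000
R -> (P -> R) = min(1, 1 − 0.743 + 1.000) = min(1, 1.257) = 1.000
~(R -> (P -> R)) = 1 − 1.000 = 0.000
~Q = 1 − 0.247 = 0.753
~(R -> (P -> R)) (+) ~Q = min(1, 0.000 + 0.753) = min(1, 0.753) = 0.753
~P = 1 − 0.726 = 0.274
R <-> P = 1 − |0.743 − 0.726| = 1 − 0.017 = 0.983
~P (+) (R <-> P) = min(1, 0.274 + 0.983) = min(1, 1.257) = 1.000
~(~P (+) (R <-> P)) = 1 − 1.000 = 0.000
(~(R -> (P -> R)) (+) ~Q) <-> ~(~P (+) (R <-> P)) = 1 − |0.753 − 0.000| = 1 − 0.753 = 0.247

0.247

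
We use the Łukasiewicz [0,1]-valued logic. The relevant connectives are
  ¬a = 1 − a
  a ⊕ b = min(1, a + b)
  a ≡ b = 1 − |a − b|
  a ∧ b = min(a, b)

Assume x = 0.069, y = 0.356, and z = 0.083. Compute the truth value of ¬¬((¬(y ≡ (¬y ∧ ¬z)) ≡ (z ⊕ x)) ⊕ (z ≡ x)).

1.000

¬y = 1 − 0.356 = 0.644
¬z = 1 − 0.083 = 0.917
¬y ∧ ¬z = min(0.644, 0.917) = 0.644
y ≡ (¬y ∧ ¬z) = 1 − |0.356 − 0.644| = 1 − 0.288 = 0.712
¬(y ≡ (¬y ∧ ¬z)) = 1 − 0.712 = 0.288
z ⊕ x = min(1, 0.083 + 0.069) = min(1, 0.152) = 0.152
¬(y ≡ (¬y ∧ ¬z)) ≡ (z ⊕ x) = 1 − |0.288 − 0.152| = 1 − 0.136 = 0.864
z ≡ x = 1 − |0.083 − 0.069| = 1 − 0.014 = 0.986
(¬(y ≡ (¬y ∧ ¬z)) ≡ (z ⊕ x)) ⊕ (z ≡ x) = min(1, 0.864 + 0.986) = min(1, 1.850) = 1.000
¬((¬(y ≡ (¬y ∧ ¬z)) ≡ (z ⊕ x)) ⊕ (z ≡ x)) = 1 − 1.000 = 0.000
¬¬((¬(y ≡ (¬y ∧ ¬z)) ≡ (z ⊕ x)) ⊕ (z ≡ x)) = 1 − 0.000 = 1.000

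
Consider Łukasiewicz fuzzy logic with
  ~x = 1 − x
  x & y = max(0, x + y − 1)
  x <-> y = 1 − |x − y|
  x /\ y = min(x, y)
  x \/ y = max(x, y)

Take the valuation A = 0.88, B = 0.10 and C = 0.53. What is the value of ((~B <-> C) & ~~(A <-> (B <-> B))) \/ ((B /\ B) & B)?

0.51

~B = 1 − 0.10 = 0.90
~B <-> C = 1 − |0.90 − 0.53| = 1 − 0.37 = 0.63
B <-> B = 1 − |0.10 − 0.10| = 1 − 0.00 = 1.00
A <-> (B <-> B) = 1 − |0.88 − 1.00| = 1 − 0.12 = 0.88
~(A <-> (B <-> B)) = 1 − 0.88 = 0.12
~~(A <-> (B <-> B)) = 1 − 0.12 = 0.88
(~B <-> C) & ~~(A <-> (B <-> B)) = max(0, 0.63 + 0.88 − 1) = max(0, 0.51) = 0.51
B /\ B = min(0.10, 0.10) = 0.10
(B /\ B) & B = max(0, 0.10 + 0.10 − 1) = max(0, -0.80) = 0.00
((~B <-> C) & ~~(A <-> (B <-> B))) \/ ((B /\ B) & B) = max(0.51, 0.00) = 0.51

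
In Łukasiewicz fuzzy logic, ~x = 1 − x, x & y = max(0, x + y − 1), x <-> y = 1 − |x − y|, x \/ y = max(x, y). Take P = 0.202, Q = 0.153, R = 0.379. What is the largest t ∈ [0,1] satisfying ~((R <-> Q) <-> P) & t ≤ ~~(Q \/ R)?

R <-> Q = 1 − |0.379 − 0.153| = 1 − 0.226 = 0.774
(R <-> Q) <-> P = 1 − |0.774 − 0.202| = 1 − 0.572 = 0.428
~((R <-> Q) <-> P) = 1 − 0.428 = 0.572
So the left factor is ~((R <-> Q) <-> P) = 0.572.
Q \/ R = max(0.153, 0.379) = 0.379
~(Q \/ R) = 1 − 0.379 = 0.621
~~(Q \/ R) = 1 − 0.621 = 0.379
So the right-hand bound is ~~(Q \/ R) = 0.379.
The residuum of the Łukasiewicz t-norm gives the supremum: min(1, 1 − 0.572 + 0.379).
1 − 0.572 + 0.379 = 0.807, so t = min(1, 0.807) = 0.807.
Check: 0.572 & 0.807 = max(0, 0.379) = 0.379 ≤ 0.379.

0.807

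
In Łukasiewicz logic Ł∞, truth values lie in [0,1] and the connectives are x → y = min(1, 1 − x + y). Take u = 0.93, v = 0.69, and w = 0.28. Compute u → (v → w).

v → w = min(1, 1 − 0.69 + 0.28) = min(1, 0.59) = 0.59
u → (v → w) = min(1, 1 − 0.93 + 0.59) = min(1, 0.66) = 0.66

0.66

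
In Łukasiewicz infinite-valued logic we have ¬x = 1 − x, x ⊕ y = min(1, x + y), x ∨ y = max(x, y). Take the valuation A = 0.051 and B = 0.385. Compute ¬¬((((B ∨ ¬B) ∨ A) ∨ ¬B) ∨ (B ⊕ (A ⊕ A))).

0.615

¬B = 1 − 0.385 = 0.615
B ∨ ¬B = max(0.385, 0.615) = 0.615
(B ∨ ¬B) ∨ A = max(0.615, 0.051) = 0.615
((B ∨ ¬B) ∨ A) ∨ ¬B = max(0.615, 0.615) = 0.615
A ⊕ A = min(1, 0.051 + 0.051) = min(1, 0.102) = 0.102
B ⊕ (A ⊕ A) = min(1, 0.385 + 0.102) = min(1, 0.487) = 0.487
(((B ∨ ¬B) ∨ A) ∨ ¬B) ∨ (B ⊕ (A ⊕ A)) = max(0.615, 0.487) = 0.615
¬((((B ∨ ¬B) ∨ A) ∨ ¬B) ∨ (B ⊕ (A ⊕ A))) = 1 − 0.615 = 0.385
¬¬((((B ∨ ¬B) ∨ A) ∨ ¬B) ∨ (B ⊕ (A ⊕ A))) = 1 − 0.385 = 0.615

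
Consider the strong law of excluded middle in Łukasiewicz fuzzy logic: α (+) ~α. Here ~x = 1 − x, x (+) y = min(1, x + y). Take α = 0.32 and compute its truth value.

~α = 1 − 0.32 = 0.68
α (+) ~α = min(1, 0.32 + 0.68) = min(1, 1.00) = 1.00
(As expected: always 1 in Ł∞ since a ⊕ (1−a) = 1.)

1.00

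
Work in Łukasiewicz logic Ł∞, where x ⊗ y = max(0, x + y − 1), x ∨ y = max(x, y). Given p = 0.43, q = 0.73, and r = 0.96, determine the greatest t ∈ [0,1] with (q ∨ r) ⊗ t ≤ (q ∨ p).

q ∨ r = max(0.73, 0.96) = 0.96
So the left factor is q ∨ r = 0.96.
q ∨ p = max(0.73, 0.43) = 0.73
So the right-hand bound is q ∨ p = 0.73.
The residuum of the Łukasiewicz t-norm gives the supremum: min(1, 1 − 0.96 + 0.73).
1 − 0.96 + 0.73 = 0.77, so t = min(1, 0.77) = 0.77.
Check: 0.96 ⊗ 0.77 = max(0, 0.73) = 0.73 ≤ 0.73.

0.77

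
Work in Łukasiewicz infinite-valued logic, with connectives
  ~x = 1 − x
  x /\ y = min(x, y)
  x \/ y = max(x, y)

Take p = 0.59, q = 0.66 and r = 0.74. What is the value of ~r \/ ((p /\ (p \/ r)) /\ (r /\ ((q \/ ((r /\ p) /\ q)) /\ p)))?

0.59

~r = 1 − 0.74 = 0.26
p \/ r = max(0.59, 0.74) = 0.74
p /\ (p \/ r) = min(0.59, 0.74) = 0.59
r /\ p = min(0.74, 0.59) = 0.59
(r /\ p) /\ q = min(0.59, 0.66) = 0.59
q \/ ((r /\ p) /\ q) = max(0.66, 0.59) = 0.66
(q \/ ((r /\ p) /\ q)) /\ p = min(0.66, 0.59) = 0.59
r /\ ((q \/ ((r /\ p) /\ q)) /\ p) = min(0.74, 0.59) = 0.59
(p /\ (p \/ r)) /\ (r /\ ((q \/ ((r /\ p) /\ q)) /\ p)) = min(0.59, 0.59) = 0.59
~r \/ ((p /\ (p \/ r)) /\ (r /\ ((q \/ ((r /\ p) /\ q)) /\ p))) = max(0.26, 0.59) = 0.59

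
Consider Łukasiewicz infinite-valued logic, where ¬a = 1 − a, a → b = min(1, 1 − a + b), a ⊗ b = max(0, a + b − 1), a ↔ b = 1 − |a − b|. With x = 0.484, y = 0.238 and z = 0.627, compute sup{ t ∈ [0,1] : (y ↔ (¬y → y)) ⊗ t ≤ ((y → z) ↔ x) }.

¬y = 1 − 0.238 = 0.762
¬y → y = min(1, 1 − 0.762 + 0.238) = min(1, 0.476) = 0.476
y ↔ (¬y → y) = 1 − |0.238 − 0.476| = 1 − 0.238 = 0.762
So the left factor is y ↔ (¬y → y) = 0.762.
y → z = min(1, 1 − 0.238 + 0.627) = min(1, 1.389) = 1.000
(y → z) ↔ x = 1 − |1.000 − 0.484| = 1 − 0.516 = 0.484
So the right-hand bound is (y → z) ↔ x = 0.484.
The residuum of the Łukasiewicz t-norm gives the supremum: min(1, 1 − 0.762 + 0.484).
1 − 0.762 + 0.484 = 0.722, so t = min(1, 0.722) = 0.722.
Check: 0.762 ⊗ 0.722 = max(0, 0.484) = 0.484 ≤ 0.484.

0.722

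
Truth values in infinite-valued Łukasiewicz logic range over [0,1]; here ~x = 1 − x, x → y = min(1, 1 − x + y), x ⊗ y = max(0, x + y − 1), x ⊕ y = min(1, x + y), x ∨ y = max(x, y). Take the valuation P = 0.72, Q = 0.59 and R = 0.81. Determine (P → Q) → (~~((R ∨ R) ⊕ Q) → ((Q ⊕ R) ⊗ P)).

P → Q = min(1, 1 − 0.72 + 0.59) = min(1, 0.87) = 0.87
R ∨ R = max(0.81, 0.81) = 0.81
(R ∨ R) ⊕ Q = min(1, 0.81 + 0.59) = min(1, 1.40) = 1.00
~((R ∨ R) ⊕ Q) = 1 − 1.00 = 0.00
~~((R ∨ R) ⊕ Q) = 1 − 0.00 = 1.00
Q ⊕ R = min(1, 0.59 + 0.81) = min(1, 1.40) = 1.00
(Q ⊕ R) ⊗ P = max(0, 1.00 + 0.72 − 1) = max(0, 0.72) = 0.72
~~((R ∨ R) ⊕ Q) → ((Q ⊕ R) ⊗ P) = min(1, 1 − 1.00 + 0.72) = min(1, 0.72) = 0.72
(P → Q) → (~~((R ∨ R) ⊕ Q) → ((Q ⊕ R) ⊗ P)) = min(1, 1 − 0.87 + 0.72) = min(1, 0.85) = 0.85

0.85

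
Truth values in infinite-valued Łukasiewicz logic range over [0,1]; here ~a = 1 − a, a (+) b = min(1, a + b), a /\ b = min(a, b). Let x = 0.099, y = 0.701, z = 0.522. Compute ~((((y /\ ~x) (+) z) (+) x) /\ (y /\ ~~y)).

0.299

~x = 1 − 0.099 = 0.901
y /\ ~x = min(0.701, 0.901) = 0.701
(y /\ ~x) (+) z = min(1, 0.701 + 0.522) = min(1, 1.223) = 1.000
((y /\ ~x) (+) z) (+) x = min(1, 1.000 + 0.099) = min(1, 1.099) = 1.000
~y = 1 − 0.701 = 0.299
~~y = 1 − 0.299 = 0.701
y /\ ~~y = min(0.701, 0.701) = 0.701
(((y /\ ~x) (+) z) (+) x) /\ (y /\ ~~y) = min(1.000, 0.701) = 0.701
~((((y /\ ~x) (+) z) (+) x) /\ (y /\ ~~y)) = 1 − 0.701 = 0.299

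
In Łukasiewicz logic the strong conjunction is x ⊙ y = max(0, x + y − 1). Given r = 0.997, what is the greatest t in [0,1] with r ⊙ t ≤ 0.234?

0.237

The residuum of the Łukasiewicz t-norm gives the supremum: min(1, 1 − 0.997 + 0.234).
1 − 0.997 + 0.234 = 0.237, so t = min(1, 0.237) = 0.237.
Check: 0.997 ⊙ 0.237 = max(0, 0.234) = 0.234 ≤ 0.234.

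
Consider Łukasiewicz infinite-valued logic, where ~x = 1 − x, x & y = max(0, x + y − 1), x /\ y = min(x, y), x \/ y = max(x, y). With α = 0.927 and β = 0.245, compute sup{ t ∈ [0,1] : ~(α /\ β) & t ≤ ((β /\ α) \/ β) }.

α /\ β = min(0.927, 0.245) = 0.245
~(α /\ β) = 1 − 0.245 = 0.755
So the left factor is ~(α /\ β) = 0.755.
β /\ α = min(0.245, 0.927) = 0.245
(β /\ α) \/ β = max(0.245, 0.245) = 0.245
So the right-hand bound is (β /\ α) \/ β = 0.245.
The residuum of the Łukasiewicz t-norm gives the supremum: min(1, 1 − 0.755 + 0.245).
1 − 0.755 + 0.245 = 0.490, so t = min(1, 0.490) = 0.490.
Check: 0.755 & 0.490 = max(0, 0.245) = 0.245 ≤ 0.245.

0.490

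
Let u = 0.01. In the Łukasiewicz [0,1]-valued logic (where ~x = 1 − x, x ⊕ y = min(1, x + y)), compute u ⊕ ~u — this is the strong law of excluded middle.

1.00

~u = 1 − 0.01 = 0.99
u ⊕ ~u = min(1, 0.01 + 0.99) = min(1, 1.00) = 1.00
(As expected: always 1 in Ł∞ since a ⊕ (1−a) = 1.)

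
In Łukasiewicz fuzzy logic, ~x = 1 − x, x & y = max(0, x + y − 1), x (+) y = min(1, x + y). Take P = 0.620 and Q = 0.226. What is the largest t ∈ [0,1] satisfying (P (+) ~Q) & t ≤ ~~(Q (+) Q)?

0.452

~Q = 1 − 0.226 = 0.774
P (+) ~Q = min(1, 0.620 + 0.774) = min(1, 1.394) = 1.000
So the left factor is P (+) ~Q = 1.000.
Q (+) Q = min(1, 0.226 + 0.226) = min(1, 0.452) = 0.452
~(Q (+) Q) = 1 − 0.452 = 0.548
~~(Q (+) Q) = 1 − 0.548 = 0.452
So the right-hand bound is ~~(Q (+) Q) = 0.452.
The residuum of the Łukasiewicz t-norm gives the supremum: min(1, 1 − 1.000 + 0.452).
1 − 1.000 + 0.452 = 0.452, so t = min(1, 0.452) = 0.452.
Check: 1.000 & 0.452 = max(0, 0.452) = 0.452 ≤ 0.452.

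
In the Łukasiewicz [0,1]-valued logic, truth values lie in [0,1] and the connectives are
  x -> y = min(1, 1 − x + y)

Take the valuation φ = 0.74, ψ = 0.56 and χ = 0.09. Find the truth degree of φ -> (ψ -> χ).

0.79

ψ -> χ = min(1, 1 − 0.56 + 0.09) = min(1, 0.53) = 0.53
φ -> (ψ -> χ) = min(1, 1 − 0.74 + 0.53) = min(1, 0.79) = 0.79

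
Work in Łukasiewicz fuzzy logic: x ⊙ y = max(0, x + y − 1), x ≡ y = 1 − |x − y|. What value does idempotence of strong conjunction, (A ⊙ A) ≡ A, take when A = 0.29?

A ⊙ A = max(0, 0.29 + 0.29 − 1) = max(0, -0.42) = 0.00
(A ⊙ A) ≡ A = 1 − |0.00 − 0.29| = 1 − 0.29 = 0.71
(The value 0.71 < 1 shows this instance is not satisfied; fails in Ł∞ since a ⊗ a = max(0, 2a−1) ≠ a in general.)

0.71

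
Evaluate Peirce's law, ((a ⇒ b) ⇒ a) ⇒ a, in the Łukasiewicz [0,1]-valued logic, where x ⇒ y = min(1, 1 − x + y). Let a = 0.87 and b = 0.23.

0.87

a ⇒ b = min(1, 1 − 0.87 + 0.23) = min(1, 0.36) = 0.36
(a ⇒ b) ⇒ a = min(1, 1 − 0.36 + 0.87) = min(1, 1.51) = 1.00
((a ⇒ b) ⇒ a) ⇒ a = min(1, 1 − 1.00 + 0.87) = min(1, 0.87) = 0.87
(The value 0.87 < 1 shows this instance is not satisfied; not a Ł∞-tautology in general.)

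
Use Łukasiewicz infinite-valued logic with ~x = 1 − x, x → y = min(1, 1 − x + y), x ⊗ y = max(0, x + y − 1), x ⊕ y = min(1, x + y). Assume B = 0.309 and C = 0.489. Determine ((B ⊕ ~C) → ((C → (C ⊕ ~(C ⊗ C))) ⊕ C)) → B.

~C = 1 − 0.489 = 0.511
B ⊕ ~C = min(1, 0.309 + 0.511) = min(1, 0.820) = 0.820
C ⊗ C = max(0, 0.489 + 0.489 − 1) = max(0, -0.022) = 0.000
~(C ⊗ C) = 1 − 0.000 = 1.000
C ⊕ ~(C ⊗ C) = min(1, 0.489 + 1.000) = min(1, 1.489) = 1.000
C → (C ⊕ ~(C ⊗ C)) = min(1, 1 − 0.489 + 1.000) = min(1, 1.511) = 1.000
(C → (C ⊕ ~(C ⊗ C))) ⊕ C = min(1, 1.000 + 0.489) = min(1, 1.489) = 1.000
(B ⊕ ~C) → ((C → (C ⊕ ~(C ⊗ C))) ⊕ C) = min(1, 1 − 0.820 + 1.000) = min(1, 1.180) = 1.000
((B ⊕ ~C) → ((C → (C ⊕ ~(C ⊗ C))) ⊕ C)) → B = min(1, 1 − 1.000 + 0.309) = min(1, 0.309) = 0.309

0.309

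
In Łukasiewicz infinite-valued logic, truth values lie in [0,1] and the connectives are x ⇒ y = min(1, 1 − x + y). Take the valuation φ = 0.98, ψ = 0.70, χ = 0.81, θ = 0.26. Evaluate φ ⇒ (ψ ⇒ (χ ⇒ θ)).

0.77

χ ⇒ θ = min(1, 1 − 0.81 + 0.26) = min(1, 0.45) = 0.45
ψ ⇒ (χ ⇒ θ) = min(1, 1 − 0.70 + 0.45) = min(1, 0.75) = 0.75
φ ⇒ (ψ ⇒ (χ ⇒ θ)) = min(1, 1 − 0.98 + 0.75) = min(1, 0.77) = 0.77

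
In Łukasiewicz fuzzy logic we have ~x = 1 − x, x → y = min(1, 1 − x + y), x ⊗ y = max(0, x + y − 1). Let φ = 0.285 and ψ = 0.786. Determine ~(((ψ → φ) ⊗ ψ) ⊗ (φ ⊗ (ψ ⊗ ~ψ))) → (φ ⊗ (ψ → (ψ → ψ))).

0.285

ψ → φ = min(1, 1 − 0.786 + 0.285) = min(1, 0.499) = 0.499
(ψ → φ) ⊗ ψ = max(0, 0.499 + 0.786 − 1) = max(0, 0.285) = 0.285
~ψ = 1 − 0.786 = 0.214
ψ ⊗ ~ψ = max(0, 0.786 + 0.214 − 1) = max(0, 0.000) = 0.000
φ ⊗ (ψ ⊗ ~ψ) = max(0, 0.285 + 0.000 − 1) = max(0, -0.715) = 0.000
((ψ → φ) ⊗ ψ) ⊗ (φ ⊗ (ψ ⊗ ~ψ)) = max(0, 0.285 + 0.000 − 1) = max(0, -0.715) = 0.000
~(((ψ → φ) ⊗ ψ) ⊗ (φ ⊗ (ψ ⊗ ~ψ))) = 1 − 0.000 = 1.000
ψ → ψ = min(1, 1 − 0.786 + 0.786) = min(1, 1.000) = 1.000
ψ → (ψ → ψ) = min(1, 1 − 0.786 + 1.000) = min(1, 1.214) = 1.000
φ ⊗ (ψ → (ψ → ψ)) = max(0, 0.285 + 1.000 − 1) = max(0, 0.285) = 0.285
~(((ψ → φ) ⊗ ψ) ⊗ (φ ⊗ (ψ ⊗ ~ψ))) → (φ ⊗ (ψ → (ψ → ψ))) = min(1, 1 − 1.000 + 0.285) = min(1, 0.285) = 0.285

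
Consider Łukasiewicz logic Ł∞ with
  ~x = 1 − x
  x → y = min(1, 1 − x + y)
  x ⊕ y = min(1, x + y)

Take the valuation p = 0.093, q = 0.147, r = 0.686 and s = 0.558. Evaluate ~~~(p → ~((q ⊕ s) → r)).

0.074

q ⊕ s = min(1, 0.147 + 0.558) = min(1, 0.705) = 0.705
(q ⊕ s) → r = min(1, 1 − 0.705 + 0.686) = min(1, 0.981) = 0.981
~((q ⊕ s) → r) = 1 − 0.981 = 0.019
p → ~((q ⊕ s) → r) = min(1, 1 − 0.093 + 0.019) = min(1, 0.926) = 0.926
~(p → ~((q ⊕ s) → r)) = 1 − 0.926 = 0.074
~~(p → ~((q ⊕ s) → r)) = 1 − 0.074 = 0.926
~~~(p → ~((q ⊕ s) → r)) = 1 − 0.926 = 0.074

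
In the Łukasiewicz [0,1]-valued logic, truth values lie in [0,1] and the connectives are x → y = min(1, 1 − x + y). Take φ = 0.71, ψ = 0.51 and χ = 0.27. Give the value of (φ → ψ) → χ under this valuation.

φ → ψ = min(1, 1 − 0.71 + 0.51) = min(1, 0.80) = 0.80
(φ → ψ) → χ = min(1, 1 − 0.80 + 0.27) = min(1, 0.47) = 0.47

0.47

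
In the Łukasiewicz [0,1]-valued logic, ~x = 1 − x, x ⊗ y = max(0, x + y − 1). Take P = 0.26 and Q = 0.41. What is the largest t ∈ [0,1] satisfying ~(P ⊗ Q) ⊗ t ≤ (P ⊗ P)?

0.00

P ⊗ Q = max(0, 0.26 + 0.41 − 1) = max(0, -0.33) = 0.00
~(P ⊗ Q) = 1 − 0.00 = 1.00
So the left factor is ~(P ⊗ Q) = 1.00.
P ⊗ P = max(0, 0.26 + 0.26 − 1) = max(0, -0.48) = 0.00
So the right-hand bound is P ⊗ P = 0.00.
The residuum of the Łukasiewicz t-norm gives the supremum: min(1, 1 − 1.00 + 0.00).
1 − 1.00 + 0.00 = 0.00, so t = min(1, 0.00) = 0.00.
Check: 1.00 ⊗ 0.00 = max(0, 0.00) = 0.00 ≤ 0.00.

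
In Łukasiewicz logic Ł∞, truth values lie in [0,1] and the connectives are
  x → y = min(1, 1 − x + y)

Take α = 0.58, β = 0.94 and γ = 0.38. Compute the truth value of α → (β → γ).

β → γ = min(1, 1 − 0.94 + 0.38) = min(1, 0.44) = 0.44
α → (β → γ) = min(1, 1 − 0.58 + 0.44) = min(1, 0.86) = 0.86

0.86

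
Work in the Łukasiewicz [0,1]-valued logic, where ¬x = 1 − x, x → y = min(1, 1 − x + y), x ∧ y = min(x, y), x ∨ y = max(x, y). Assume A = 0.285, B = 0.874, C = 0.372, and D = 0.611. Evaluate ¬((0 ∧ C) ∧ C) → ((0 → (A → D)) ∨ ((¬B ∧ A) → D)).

0 ∧ C = min(0.000, 0.372) = 0.000
(0 ∧ C) ∧ C = min(0.000, 0.372) = 0.000
¬((0 ∧ C) ∧ C) = 1 − 0.000 = 1.000
A → D = min(1, 1 − 0.285 + 0.611) = min(1, 1.326) = 1.000
0 → (A → D) = min(1, 1 − 0.000 + 1.000) = min(1, 2.000) = 1.000
¬B = 1 − 0.874 = 0.126
¬B ∧ A = min(0.126, 0.285) = 0.126
(¬B ∧ A) → D = min(1, 1 − 0.126 + 0.611) = min(1, 1.485) = 1.000
(0 → (A → D)) ∨ ((¬B ∧ A) → D) = max(1.000, 1.000) = 1.000
¬((0 ∧ C) ∧ C) → ((0 → (A → D)) ∨ ((¬B ∧ A) → D)) = min(1, 1 − 1.000 + 1.000) = min(1, 1.000) = 1.000

1.000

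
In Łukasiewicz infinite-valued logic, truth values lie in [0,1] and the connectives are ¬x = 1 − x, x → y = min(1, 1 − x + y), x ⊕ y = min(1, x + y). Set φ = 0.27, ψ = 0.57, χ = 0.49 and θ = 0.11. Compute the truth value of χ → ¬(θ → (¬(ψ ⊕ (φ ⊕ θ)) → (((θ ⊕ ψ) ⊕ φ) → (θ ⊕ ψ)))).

0.51

φ ⊕ θ = min(1, 0.27 + 0.11) = min(1, 0.38) = 0.38
ψ ⊕ (φ ⊕ θ) = min(1, 0.57 + 0.38) = min(1, 0.95) = 0.95
¬(ψ ⊕ (φ ⊕ θ)) = 1 − 0.95 = 0.05
θ ⊕ ψ = min(1, 0.11 + 0.57) = min(1, 0.68) = 0.68
(θ ⊕ ψ) ⊕ φ = min(1, 0.68 + 0.27) = min(1, 0.95) = 0.95
((θ ⊕ ψ) ⊕ φ) → (θ ⊕ ψ) = min(1, 1 − 0.95 + 0.68) = min(1, 0.73) = 0.73
¬(ψ ⊕ (φ ⊕ θ)) → (((θ ⊕ ψ) ⊕ φ) → (θ ⊕ ψ)) = min(1, 1 − 0.05 + 0.73) = min(1, 1.68) = 1.00
θ → (¬(ψ ⊕ (φ ⊕ θ)) → (((θ ⊕ ψ) ⊕ φ) → (θ ⊕ ψ))) = min(1, 1 − 0.11 + 1.00) = min(1, 1.89) = 1.00
¬(θ → (¬(ψ ⊕ (φ ⊕ θ)) → (((θ ⊕ ψ) ⊕ φ) → (θ ⊕ ψ)))) = 1 − 1.00 = 0.00
χ → ¬(θ → (¬(ψ ⊕ (φ ⊕ θ)) → (((θ ⊕ ψ) ⊕ φ) → (θ ⊕ ψ)))) = min(1, 1 − 0.49 + 0.00) = min(1, 0.51) = 0.51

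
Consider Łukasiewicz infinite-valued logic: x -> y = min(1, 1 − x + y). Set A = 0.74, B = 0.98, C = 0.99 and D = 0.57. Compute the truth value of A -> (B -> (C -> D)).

C -> D = min(1, 1 − 0.99 + 0.57) = min(1, 0.58) = 0.58
B -> (C -> D) = min(1, 1 − 0.98 + 0.58) = min(1, 0.60) = 0.60
A -> (B -> (C -> D)) = min(1, 1 − 0.74 + 0.60) = min(1, 0.86) = 0.86

0.86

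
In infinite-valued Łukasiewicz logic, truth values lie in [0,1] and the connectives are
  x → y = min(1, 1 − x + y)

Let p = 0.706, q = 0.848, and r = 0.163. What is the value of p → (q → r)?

0.609

q → r = min(1, 1 − 0.848 + 0.163) = min(1, 0.315) = 0.315
p → (q → r) = min(1, 1 − 0.706 + 0.315) = min(1, 0.609) = 0.609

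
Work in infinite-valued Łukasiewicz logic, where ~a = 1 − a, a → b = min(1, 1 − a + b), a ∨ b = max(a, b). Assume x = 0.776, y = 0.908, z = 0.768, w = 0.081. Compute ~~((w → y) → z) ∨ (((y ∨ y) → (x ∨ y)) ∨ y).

1.000

w → y = min(1, 1 − 0.081 + 0.908) = min(1, 1.827) = 1.000
(w → y) → z = min(1, 1 − 1.000 + 0.768) = min(1, 0.768) = 0.768
~((w → y) → z) = 1 − 0.768 = 0.232
~~((w → y) → z) = 1 − 0.232 = 0.768
y ∨ y = max(0.908, 0.908) = 0.908
x ∨ y = max(0.776, 0.908) = 0.908
(y ∨ y) → (x ∨ y) = min(1, 1 − 0.908 + 0.908) = min(1, 1.000) = 1.000
((y ∨ y) → (x ∨ y)) ∨ y = max(1.000, 0.908) = 1.000
~~((w → y) → z) ∨ (((y ∨ y) → (x ∨ y)) ∨ y) = max(0.768, 1.000) = 1.000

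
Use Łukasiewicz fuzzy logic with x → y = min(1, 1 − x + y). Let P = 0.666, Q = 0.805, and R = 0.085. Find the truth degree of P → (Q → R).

0.614

Q → R = min(1, 1 − 0.805 + 0.085) = min(1, 0.280) = 0.280
P → (Q → R) = min(1, 1 − 0.666 + 0.280) = min(1, 0.614) = 0.614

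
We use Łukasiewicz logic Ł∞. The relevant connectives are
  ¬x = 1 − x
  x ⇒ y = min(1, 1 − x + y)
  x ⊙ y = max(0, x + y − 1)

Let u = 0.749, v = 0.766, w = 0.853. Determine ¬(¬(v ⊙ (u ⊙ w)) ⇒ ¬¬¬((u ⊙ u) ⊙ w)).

u ⊙ w = max(0, 0.749 + 0.853 − 1) = max(0, 0.602) = 0.602
v ⊙ (u ⊙ w) = max(0, 0.766 + 0.602 − 1) = max(0, 0.368) = 0.368
¬(v ⊙ (u ⊙ w)) = 1 − 0.368 = 0.632
u ⊙ u = max(0, 0.749 + 0.749 − 1) = max(0, 0.498) = 0.498
(u ⊙ u) ⊙ w = max(0, 0.498 + 0.853 − 1) = max(0, 0.351) = 0.351
¬((u ⊙ u) ⊙ w) = 1 − 0.351 = 0.649
¬¬((u ⊙ u) ⊙ w) = 1 − 0.649 = 0.351
¬¬¬((u ⊙ u) ⊙ w) = 1 − 0.351 = 0.649
¬(v ⊙ (u ⊙ w)) ⇒ ¬¬¬((u ⊙ u) ⊙ w) = min(1, 1 − 0.632 + 0.649) = min(1, 1.017) = 1.000
¬(¬(v ⊙ (u ⊙ w)) ⇒ ¬¬¬((u ⊙ u) ⊙ w)) = 1 − 1.000 = 0.000

0.000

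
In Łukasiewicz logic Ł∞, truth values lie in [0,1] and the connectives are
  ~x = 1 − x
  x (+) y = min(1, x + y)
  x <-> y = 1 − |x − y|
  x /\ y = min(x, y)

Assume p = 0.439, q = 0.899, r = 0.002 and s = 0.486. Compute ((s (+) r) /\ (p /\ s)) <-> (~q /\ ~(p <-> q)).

s (+) r = min(1, 0.486 + 0.002) = min(1, 0.488) = 0.488
p /\ s = min(0.439, 0.486) = 0.439
(s (+) r) /\ (p /\ s) = min(0.488, 0.439) = 0.439
~q = 1 − 0.899 = 0.101
p <-> q = 1 − |0.439 − 0.899| = 1 − 0.460 = 0.540
~(p <-> q) = 1 − 0.540 = 0.460
~q /\ ~(p <-> q) = min(0.101, 0.460) = 0.101
((s (+) r) /\ (p /\ s)) <-> (~q /\ ~(p <-> q)) = 1 − |0.439 − 0.101| = 1 − 0.338 = 0.662

0.662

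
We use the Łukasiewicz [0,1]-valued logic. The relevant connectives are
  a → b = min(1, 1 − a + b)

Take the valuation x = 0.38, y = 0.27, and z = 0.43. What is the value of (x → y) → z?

0.54

x → y = min(1, 1 − 0.38 + 0.27) = min(1, 0.89) = 0.89
(x → y) → z = min(1, 1 − 0.89 + 0.43) = min(1, 0.54) = 0.54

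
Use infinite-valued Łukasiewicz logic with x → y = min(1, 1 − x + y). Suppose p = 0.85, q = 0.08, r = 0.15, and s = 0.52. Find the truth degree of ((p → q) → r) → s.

0.60

p → q = min(1, 1 − 0.85 + 0.08) = min(1, 0.23) = 0.23
(p → q) → r = min(1, 1 − 0.23 + 0.15) = min(1, 0.92) = 0.92
((p → q) → r) → s = min(1, 1 − 0.92 + 0.52) = min(1, 0.60) = 0.60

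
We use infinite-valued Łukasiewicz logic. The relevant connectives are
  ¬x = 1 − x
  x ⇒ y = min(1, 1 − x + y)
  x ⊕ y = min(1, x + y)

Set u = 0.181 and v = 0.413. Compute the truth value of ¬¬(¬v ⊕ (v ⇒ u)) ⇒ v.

0.413

¬v = 1 − 0.413 = 0.587
v ⇒ u = min(1, 1 − 0.413 + 0.181) = min(1, 0.768) = 0.768
¬v ⊕ (v ⇒ u) = min(1, 0.587 + 0.768) = min(1, 1.355) = 1.000
¬(¬v ⊕ (v ⇒ u)) = 1 − 1.000 = 0.000
¬¬(¬v ⊕ (v ⇒ u)) = 1 − 0.000 = 1.000
¬¬(¬v ⊕ (v ⇒ u)) ⇒ v = min(1, 1 − 1.000 + 0.413) = min(1, 0.413) = 0.413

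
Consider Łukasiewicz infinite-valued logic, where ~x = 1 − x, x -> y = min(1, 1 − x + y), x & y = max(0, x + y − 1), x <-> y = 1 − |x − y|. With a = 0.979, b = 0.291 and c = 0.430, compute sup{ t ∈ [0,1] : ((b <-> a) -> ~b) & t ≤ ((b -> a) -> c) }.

b <-> a = 1 − |0.291 − 0.979| = 1 − 0.688 = 0.312
~b = 1 − 0.291 = 0.709
(b <-> a) -> ~b = min(1, 1 − 0.312 + 0.709) = min(1, 1.397) = 1.000
So the left factor is (b <-> a) -> ~b = 1.000.
b -> a = min(1, 1 − 0.291 + 0.979) = min(1, 1.688) = 1.000
(b -> a) -> c = min(1, 1 − 1.000 + 0.430) = min(1, 0.430) = 0.430
So the right-hand bound is (b -> a) -> c = 0.430.
The residuum of the Łukasiewicz t-norm gives the supremum: min(1, 1 − 1.000 + 0.430).
1 − 1.000 + 0.430 = 0.430, so t = min(1, 0.430) = 0.430.
Check: 1.000 & 0.430 = max(0, 0.430) = 0.430 ≤ 0.430.

0.430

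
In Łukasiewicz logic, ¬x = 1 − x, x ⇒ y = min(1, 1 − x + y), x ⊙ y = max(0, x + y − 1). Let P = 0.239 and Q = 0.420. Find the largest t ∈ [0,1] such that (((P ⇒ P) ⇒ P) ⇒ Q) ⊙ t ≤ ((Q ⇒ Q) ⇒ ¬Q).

0.580

P ⇒ P = min(1, 1 − 0.239 + 0.239) = min(1, 1.000) = 1.000
(P ⇒ P) ⇒ P = min(1, 1 − 1.000 + 0.239) = min(1, 0.239) = 0.239
((P ⇒ P) ⇒ P) ⇒ Q = min(1, 1 − 0.239 + 0.420) = min(1, 1.181) = 1.000
So the left factor is ((P ⇒ P) ⇒ P) ⇒ Q = 1.000.
Q ⇒ Q = min(1, 1 − 0.420 + 0.420) = min(1, 1.000) = 1.000
¬Q = 1 − 0.420 = 0.580
(Q ⇒ Q) ⇒ ¬Q = min(1, 1 − 1.000 + 0.580) = min(1, 0.580) = 0.580
So the right-hand bound is (Q ⇒ Q) ⇒ ¬Q = 0.580.
The residuum of the Łukasiewicz t-norm gives the supremum: min(1, 1 − 1.000 + 0.580).
1 − 1.000 + 0.580 = 0.580, so t = min(1, 0.580) = 0.580.
Check: 1.000 ⊙ 0.580 = max(0, 0.580) = 0.580 ≤ 0.580.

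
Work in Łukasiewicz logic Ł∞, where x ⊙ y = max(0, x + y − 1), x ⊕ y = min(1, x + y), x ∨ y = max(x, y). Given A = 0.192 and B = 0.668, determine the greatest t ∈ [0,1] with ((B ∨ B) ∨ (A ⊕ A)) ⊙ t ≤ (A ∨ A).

B ∨ B = max(0.668, 0.668) = 0.668
A ⊕ A = min(1, 0.192 + 0.192) = min(1, 0.384) = 0.384
(B ∨ B) ∨ (A ⊕ A) = max(0.668, 0.384) = 0.668
So the left factor is (B ∨ B) ∨ (A ⊕ A) = 0.668.
A ∨ A = max(0.192, 0.192) = 0.192
So the right-hand bound is A ∨ A = 0.192.
The residuum of the Łukasiewicz t-norm gives the supremum: min(1, 1 − 0.668 + 0.192).
1 − 0.668 + 0.192 = 0.524, so t = min(1, 0.524) = 0.524.
Check: 0.668 ⊙ 0.524 = max(0, 0.192) = 0.192 ≤ 0.192.

0.524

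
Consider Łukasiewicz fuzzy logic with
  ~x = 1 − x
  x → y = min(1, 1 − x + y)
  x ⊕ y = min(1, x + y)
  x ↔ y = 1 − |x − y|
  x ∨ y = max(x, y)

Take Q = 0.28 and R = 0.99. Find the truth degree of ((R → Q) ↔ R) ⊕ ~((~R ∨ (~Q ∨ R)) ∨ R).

0.31

R → Q = min(1, 1 − 0.99 + 0.28) = min(1, 0.29) = 0.29
(R → Q) ↔ R = 1 − |0.29 − 0.99| = 1 − 0.70 = 0.30
~R = 1 − 0.99 = 0.01
~Q = 1 − 0.28 = 0.72
~Q ∨ R = max(0.72, 0.99) = 0.99
~R ∨ (~Q ∨ R) = max(0.01, 0.99) = 0.99
(~R ∨ (~Q ∨ R)) ∨ R = max(0.99, 0.99) = 0.99
~((~R ∨ (~Q ∨ R)) ∨ R) = 1 − 0.99 = 0.01
((R → Q) ↔ R) ⊕ ~((~R ∨ (~Q ∨ R)) ∨ R) = min(1, 0.30 + 0.01) = min(1, 0.31) = 0.31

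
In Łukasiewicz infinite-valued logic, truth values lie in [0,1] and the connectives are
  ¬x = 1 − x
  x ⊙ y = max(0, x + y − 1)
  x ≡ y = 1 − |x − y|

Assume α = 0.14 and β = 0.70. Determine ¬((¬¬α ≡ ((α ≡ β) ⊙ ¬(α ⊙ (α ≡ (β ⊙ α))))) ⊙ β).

¬α = 1 − 0.14 = 0.86
¬¬α = 1 − 0.86 = 0.14
α ≡ β = 1 − |0.14 − 0.70| = 1 − 0.56 = 0.44
β ⊙ α = max(0, 0.70 + 0.14 − 1) = max(0, -0.16) = 0.00
α ≡ (β ⊙ α) = 1 − |0.14 − 0.00| = 1 − 0.14 = 0.86
α ⊙ (α ≡ (β ⊙ α)) = max(0, 0.14 + 0.86 − 1) = max(0, 0.00) = 0.00
¬(α ⊙ (α ≡ (β ⊙ α))) = 1 − 0.00 = 1.00
(α ≡ β) ⊙ ¬(α ⊙ (α ≡ (β ⊙ α))) = max(0, 0.44 + 1.00 − 1) = max(0, 0.44) = 0.44
¬¬α ≡ ((α ≡ β) ⊙ ¬(α ⊙ (α ≡ (β ⊙ α)))) = 1 − |0.14 − 0.44| = 1 − 0.30 = 0.70
(¬¬α ≡ ((α ≡ β) ⊙ ¬(α ⊙ (α ≡ (β ⊙ α))))) ⊙ β = max(0, 0.70 + 0.70 − 1) = max(0, 0.40) = 0.40
¬((¬¬α ≡ ((α ≡ β) ⊙ ¬(α ⊙ (α ≡ (β ⊙ α))))) ⊙ β) = 1 − 0.40 = 0.60

0.60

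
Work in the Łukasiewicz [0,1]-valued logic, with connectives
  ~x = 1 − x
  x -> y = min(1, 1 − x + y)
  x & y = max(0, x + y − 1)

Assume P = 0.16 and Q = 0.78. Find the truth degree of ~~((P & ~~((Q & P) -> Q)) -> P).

1.00

Q & P = max(0, 0.78 + 0.16 − 1) = max(0, -0.06) = 0.00
(Q & P) -> Q = min(1, 1 − 0.00 + 0.78) = min(1, 1.78) = 1.00
~((Q & P) -> Q) = 1 − 1.00 = 0.00
~~((Q & P) -> Q) = 1 − 0.00 = 1.00
P & ~~((Q & P) -> Q) = max(0, 0.16 + 1.00 − 1) = max(0, 0.16) = 0.16
(P & ~~((Q & P) -> Q)) -> P = min(1, 1 − 0.16 + 0.16) = min(1, 1.00) = 1.00
~((P & ~~((Q & P) -> Q)) -> P) = 1 − 1.00 = 0.00
~~((P & ~~((Q & P) -> Q)) -> P) = 1 − 0.00 = 1.00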